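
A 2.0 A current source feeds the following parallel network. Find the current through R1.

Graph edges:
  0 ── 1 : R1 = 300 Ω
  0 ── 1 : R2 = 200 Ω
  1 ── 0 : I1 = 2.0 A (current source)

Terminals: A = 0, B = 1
All resistors sit directly between nodes 0 and 1, so they are in parallel and share one voltage V; the full source current 2 A splits among them.
1/R_par = 1/300 + 1/200 = 0.008333 S  =>  R_par = 120 Ω
V = I × R_par = 2 × 120 = 240 V
I_R1 = V/R1 = 240/300 = 0.8 A

Final answer: 0.8 A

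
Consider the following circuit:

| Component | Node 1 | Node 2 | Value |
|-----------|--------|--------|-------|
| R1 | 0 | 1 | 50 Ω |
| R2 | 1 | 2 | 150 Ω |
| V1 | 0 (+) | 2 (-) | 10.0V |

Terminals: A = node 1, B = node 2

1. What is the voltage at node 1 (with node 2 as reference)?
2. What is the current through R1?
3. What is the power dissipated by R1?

Nodal analysis, taking node 2 as the 0 V reference.
Source V1 fixes V_0 = 10 V.
KCL at each unknown node (sum of currents leaving = 0; resistances in Ω):
  Node 1: (V_1 - 10)/50 + (V_1 - 0)/150 = 0
Collecting terms: 0.02667 × V_1 = 0.2  =>  V_1 = 7.5 V
Part 1:
  Read off the nodal solution: V_1 = 7.5 V
Part 2:
  I_R1 = (V_0 - V_1)/R1 = (10 - 7.5)/50 = 0.05 A
  Magnitude: I_R1 = 0.05 A
Part 3:
  I_R1 = (V_0 - V_1)/R1 = (10 - 7.5)/50 = 0.05 A
  P_R1 = I_R1² × R1 = (0.05)² × 50 = 0.125 W

Final answers:
1. V_1 = 7.5 V
2. I_R1 = 0.05 A
3. P_R1 = 0.125 W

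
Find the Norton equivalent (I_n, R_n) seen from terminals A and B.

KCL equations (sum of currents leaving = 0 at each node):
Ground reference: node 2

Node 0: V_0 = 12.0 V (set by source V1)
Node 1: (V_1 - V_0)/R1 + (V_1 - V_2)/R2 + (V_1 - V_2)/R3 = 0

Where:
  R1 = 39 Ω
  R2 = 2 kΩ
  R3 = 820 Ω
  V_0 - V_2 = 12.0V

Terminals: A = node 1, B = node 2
Find the Thévenin equivalent first; then I_n = V_th/R_th and R_n = R_th.
Step 1 — V_th is the open-circuit voltage V_A - V_B (nothing connected across the terminals).
Nodal analysis, taking node 2 as the 0 V reference.
Source V1 fixes V_0 = 12 V.
KCL at each unknown node (sum of currents leaving = 0; resistances in Ω):
  Node 1: (V_1 - 12)/39 + (V_1 - 0)/2000 + (V_1 - 0)/820 = 0
Collecting terms: 0.02736 × V_1 = 0.3077  =>  V_1 = 11.25 V
V_th = V_1 - V_2 = 11.25 - 0 = 11.25 V
Step 2 — R_th: zero the source — replace V1 by a short circuit (node 2 merges into node 0) — and find the resistance seen between A (node 1) and B (node 0).
Reduce the network between node 1 (A) and node 0 (B) by series/parallel combination:
  Rp1 = R1 ‖ R2 ‖ R3 (parallel, all between nodes 0 and 1) = 1/(1/39 + 1/2000 + 1/820) = 36.55 Ω
R_th = 36.55 Ω
I_n = V_th/R_th = 11.25/36.55 = 0.3077 A, and R_n = R_th = 36.55 Ω

Final answer: I_n = 0.3077 A, R_n = 36.55 Ω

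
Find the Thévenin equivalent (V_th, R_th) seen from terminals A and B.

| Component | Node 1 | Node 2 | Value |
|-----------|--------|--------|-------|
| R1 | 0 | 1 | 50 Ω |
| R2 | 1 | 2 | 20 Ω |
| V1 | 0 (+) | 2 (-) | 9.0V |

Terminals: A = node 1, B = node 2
Step 1 — V_th is the open-circuit voltage V_A - V_B (nothing connected across the terminals).
Nodal analysis, taking node 2 as the 0 V reference.
Source V1 fixes V_0 = 9 V.
KCL at each unknown node (sum of currents leaving = 0; resistances in Ω):
  Node 1: (V_1 - 9)/50 + (V_1 - 0)/20 = 0
Collecting terms: 0.07 × V_1 = 0.18  =>  V_1 = 2.571 V
V_th = V_1 - V_2 = 2.571 - 0 = 2.571 V
Step 2 — R_th: zero the source — replace V1 by a short circuit (node 2 merges into node 0) — and find the resistance seen between A (node 1) and B (node 0).
Reduce the network between node 1 (A) and node 0 (B) by series/parallel combination:
  Rp1 = R1 ‖ R2 (parallel, both between nodes 0 and 1) = 1/(1/50 + 1/20) = 14.29 Ω
R_th = 14.29 Ω

Final answer: V_th = 2.571 V, R_th = 14.29 Ω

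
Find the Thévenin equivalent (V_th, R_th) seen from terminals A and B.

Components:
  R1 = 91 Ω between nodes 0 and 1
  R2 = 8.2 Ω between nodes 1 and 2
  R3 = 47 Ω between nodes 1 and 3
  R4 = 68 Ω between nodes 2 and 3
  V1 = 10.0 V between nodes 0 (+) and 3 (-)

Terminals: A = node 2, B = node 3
Step 1 — V_th is the open-circuit voltage V_A - V_B (nothing connected across the terminals).
Nodal analysis, taking node 3 as the 0 V reference.
Source V1 fixes V_0 = 10 V.
KCL at each unknown node (sum of currents leaving = 0; resistances in Ω):
  Node 1: (V_1 - 10)/91 + (V_1 - V_2)/8.2 + (V_1 - 0)/47 = 0
  Node 2: (V_2 - V_1)/8.2 + (V_2 - 0)/68 = 0
Collecting terms (coefficients in siemens):
  0.1542·V_1 - 0.122·V_2 = 0.1099
  0.1367·V_2 - 0.122·V_1 = 0
Determinant D = (0.1542)(0.1367) - (-0.122)(-0.122) = 0.006203
V_1 = [(0.1099)(0.1367) - (-0.122)(0)]/D = 2.421 V
V_2 = [(0.1542)(0) - (0.1099)(-0.122)]/D = 2.161 V
V_th = V_2 - V_3 = 2.161 - 0 = 2.161 V
Step 2 — R_th: zero the source — replace V1 by a short circuit (node 3 merges into node 0) — and find the resistance seen between A (node 2) and B (node 0).
Reduce the network between node 2 (A) and node 0 (B) by series/parallel combination:
  Rp1 = R1 ‖ R3 (parallel, both between nodes 0 and 1) = 1/(1/91 + 1/47) = 30.99 Ω
  Rs1 = R2 + Rp1 (series, joined only at node 1) = 8.2 + 30.99 = 39.19 Ω
  Rp2 = R4 ‖ Rs1 (parallel, both between nodes 0 and 2) = 1/(1/68 + 1/39.19) = 24.86 Ω
R_th = 24.86 Ω

Final answer: V_th = 2.161 V, R_th = 24.86 Ω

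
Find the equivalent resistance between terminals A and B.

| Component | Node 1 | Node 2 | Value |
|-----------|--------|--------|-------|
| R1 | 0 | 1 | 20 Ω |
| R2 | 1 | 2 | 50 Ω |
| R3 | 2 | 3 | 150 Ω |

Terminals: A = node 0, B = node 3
Reduce the network between node 0 (A) and node 3 (B) by series/parallel combination:
  Rs1 = R1 + R2 (series, joined only at node 1) = 20 + 50 = 70 Ω
  Rs2 = R3 + Rs1 (series, joined only at node 2) = 150 + 70 = 220 Ω
R_eq = 220 Ω

Final answer: 220 Ω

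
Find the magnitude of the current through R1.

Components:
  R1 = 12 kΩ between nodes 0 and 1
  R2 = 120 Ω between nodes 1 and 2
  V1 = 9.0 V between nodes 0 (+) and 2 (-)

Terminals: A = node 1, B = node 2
Nodal analysis, taking node 2 as the 0 V reference.
Source V1 fixes V_0 = 9 V.
KCL at each unknown node (sum of currents leaving = 0; resistances in Ω):
  Node 1: (V_1 - 9)/12000 + (V_1 - 0)/120 = 0
Collecting terms: 0.008417 × V_1 = 0.00075  =>  V_1 = 0.08911 V
I_R1 = (V_0 - V_1)/R1 = (9 - 0.08911)/12000 = 0.0007426 A
|I_R1| = 0.0007426 A

Final answer: |I_R1| = 0.0007426 A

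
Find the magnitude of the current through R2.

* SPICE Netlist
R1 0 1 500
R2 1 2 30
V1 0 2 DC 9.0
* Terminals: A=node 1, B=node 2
Nodal analysis, taking node 2 as the 0 V reference.
Source V1 fixes V_0 = 9 V.
KCL at each unknown node (sum of currents leaving = 0; resistances in Ω):
  Node 1: (V_1 - 9)/500 + (V_1 - 0)/30 = 0
Collecting terms: 0.03533 × V_1 = 0.018  =>  V_1 = 0.5094 V
I_R2 = (V_1 - V_2)/R2 = (0.5094 - 0)/30 = 0.01698 A
|I_R2| = 0.01698 A

Final answer: |I_R2| = 0.01698 A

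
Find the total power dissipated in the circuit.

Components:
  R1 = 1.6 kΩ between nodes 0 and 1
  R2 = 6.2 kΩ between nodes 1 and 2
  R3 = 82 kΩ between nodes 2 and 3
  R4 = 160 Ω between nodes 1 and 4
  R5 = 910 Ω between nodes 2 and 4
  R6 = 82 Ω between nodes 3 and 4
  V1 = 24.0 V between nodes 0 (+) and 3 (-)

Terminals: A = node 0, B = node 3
Nodal analysis, taking node 3 as the 0 V reference.
Source V1 fixes V_0 = 24 V.
KCL at each unknown node (sum of currents leaving = 0; resistances in Ω):
  Node 1: (V_1 - 24)/1600 + (V_1 - V_2)/6200 + (V_1 - V_4)/160 = 0
  Node 2: (V_2 - V_1)/6200 + (V_2 - 0)/82000 + (V_2 - V_4)/910 = 0
  Node 4: (V_4 - V_1)/160 + (V_4 - V_2)/910 + (V_4 - 0)/82 = 0
Collecting terms (coefficients in siemens):
  0.007036·V_1 - 0.0001613·V_2 - 0.00625·V_4 = 0.015
  0.001272·V_2 - 0.0001613·V_1 - 0.001099·V_4 = 0
  0.01954·V_4 - 0.00625·V_1 - 0.001099·V_2 = 0
Solving these 3 simultaneous equations (Gaussian elimination) gives:
  V_1 = 3.112 V, V_2 = 1.318 V, V_4 = 1.069 V
Power in each resistor, P = (ΔV)²/R:
  P_R1 = (24 - 3.112)²/1600 = 0.2727 W
  P_R2 = (3.112 - 1.318)²/6200 = 0.000519 W
  P_R3 = (1.318 - 0)²/82000 = 0.00002118 W
  P_R4 = (3.112 - 1.069)²/160 = 0.02607 W
  P_R5 = (1.318 - 1.069)²/910 = 0.00006795 W
  P_R6 = (0 - 1.069)²/82 = 0.01394 W
P_total = P_R1 + P_R2 + P_R3 + P_R4 + P_R5 + P_R6 = 0.3133 W

Final answer: 0.3133 W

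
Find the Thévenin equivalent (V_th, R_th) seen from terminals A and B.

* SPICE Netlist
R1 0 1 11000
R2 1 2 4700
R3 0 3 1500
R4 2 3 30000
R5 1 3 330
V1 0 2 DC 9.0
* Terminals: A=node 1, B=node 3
Step 1 — V_th is the open-circuit voltage V_A - V_B (nothing connected across the terminals).
Nodal analysis, taking node 2 as the 0 V reference.
Source V1 fixes V_0 = 9 V.
KCL at each unknown node (sum of currents leaving = 0; resistances in Ω):
  Node 1: (V_1 - 9)/11000 + (V_1 - 0)/4700 + (V_1 - V_3)/330 = 0
  Node 3: (V_3 - 9)/1500 + (V_3 - 0)/30000 + (V_3 - V_1)/330 = 0
Collecting terms (coefficients in siemens):
  0.003334·V_1 - 0.00303·V_3 = 0.0008182
  0.00373·V_3 - 0.00303·V_1 = 0.006
Determinant D = (0.003334)(0.00373) - (-0.00303)(-0.00303) = 0.000003254
V_1 = [(0.0008182)(0.00373) - (-0.00303)(0.006)]/D = 6.525 V
V_3 = [(0.003334)(0.006) - (0.0008182)(-0.00303)]/D = 6.909 V
V_th = V_1 - V_3 = 6.525 - 6.909 = -0.3839 V
Step 2 — R_th: zero the source — replace V1 by a short circuit (node 2 merges into node 0) — and find the resistance seen between A (node 1) and B (node 3).
Reduce the network between node 1 (A) and node 3 (B) by series/parallel combination:
  Rp1 = R1 ‖ R2 (parallel, both between nodes 0 and 1) = 1/(1/11000 + 1/4700) = 3293 Ω
  Rp2 = R3 ‖ R4 (parallel, both between nodes 0 and 3) = 1/(1/1500 + 1/30000) = 1429 Ω
  Rs1 = Rp1 + Rp2 (series, joined only at node 0) = 3293 + 1429 = 4722 Ω
  Rp3 = R5 ‖ Rs1 (parallel, both between nodes 1 and 3) = 1/(1/330 + 1/4722) = 308.4 Ω
R_th = 308.4 Ω

Final answer: V_th = -0.3839 V, R_th = 308.4 Ω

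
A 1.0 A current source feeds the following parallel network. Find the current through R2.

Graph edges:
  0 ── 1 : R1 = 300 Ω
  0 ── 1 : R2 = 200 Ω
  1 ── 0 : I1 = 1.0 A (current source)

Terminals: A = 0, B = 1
All resistors sit directly between nodes 0 and 1, so they are in parallel and share one voltage V; the full source current 1 A splits among them.
1/R_par = 1/300 + 1/200 = 0.008333 S  =>  R_par = 120 Ω
V = I × R_par = 1 × 120 = 120 V
I_R2 = V/R2 = 120/200 = 0.6 A

Final answer: 0.6 A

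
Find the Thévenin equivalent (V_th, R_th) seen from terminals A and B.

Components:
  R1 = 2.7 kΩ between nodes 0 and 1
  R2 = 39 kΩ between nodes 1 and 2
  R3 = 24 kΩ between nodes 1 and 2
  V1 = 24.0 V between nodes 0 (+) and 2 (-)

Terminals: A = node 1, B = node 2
Step 1 — V_th is the open-circuit voltage V_A - V_B (nothing connected across the terminals).
Nodal analysis, taking node 2 as the 0 V reference.
Source V1 fixes V_0 = 24 V.
KCL at each unknown node (sum of currents leaving = 0; resistances in Ω):
  Node 1: (V_1 - 24)/2700 + (V_1 - 0)/39000 + (V_1 - 0)/24000 = 0
Collecting terms: 0.0004377 × V_1 = 0.008889  =>  V_1 = 20.31 V
V_th = V_1 - V_2 = 20.31 - 0 = 20.31 V
Step 2 — R_th: zero the source — replace V1 by a short circuit (node 2 merges into node 0) — and find the resistance seen between A (node 1) and B (node 0).
Reduce the network between node 1 (A) and node 0 (B) by series/parallel combination:
  Rp1 = R1 ‖ R2 ‖ R3 (parallel, all between nodes 0 and 1) = 1/(1/2700 + 1/39000 + 1/24000) = 2285 Ω
R_th = 2.285 kΩ

Final answer: V_th = 20.31 V, R_th = 2.285 kΩ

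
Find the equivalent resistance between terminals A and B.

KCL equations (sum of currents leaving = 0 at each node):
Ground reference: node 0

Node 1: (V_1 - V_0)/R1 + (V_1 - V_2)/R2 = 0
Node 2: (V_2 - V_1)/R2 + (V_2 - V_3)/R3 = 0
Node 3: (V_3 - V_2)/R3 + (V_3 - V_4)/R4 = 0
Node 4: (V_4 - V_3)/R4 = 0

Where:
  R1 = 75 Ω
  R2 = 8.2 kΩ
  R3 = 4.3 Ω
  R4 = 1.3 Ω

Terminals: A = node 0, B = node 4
Reduce the network between node 0 (A) and node 4 (B) by series/parallel combination:
  Rs1 = R1 + R2 (series, joined only at node 1) = 75 + 8200 = 8275 Ω
  Rs2 = R3 + Rs1 (series, joined only at node 2) = 4.3 + 8275 = 8279 Ω
  Rs3 = R4 + Rs2 (series, joined only at node 3) = 1.3 + 8279 = 8281 Ω
R_eq = 8.281 kΩ

Final answer: 8.281 kΩ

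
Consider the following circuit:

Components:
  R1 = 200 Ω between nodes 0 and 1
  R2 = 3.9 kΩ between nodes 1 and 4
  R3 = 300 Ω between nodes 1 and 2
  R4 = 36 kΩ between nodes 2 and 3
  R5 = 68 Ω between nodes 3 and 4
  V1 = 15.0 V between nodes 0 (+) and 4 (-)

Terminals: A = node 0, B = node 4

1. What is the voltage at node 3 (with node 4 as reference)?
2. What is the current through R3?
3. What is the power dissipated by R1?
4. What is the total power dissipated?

Nodal analysis, taking node 4 as the 0 V reference.
Source V1 fixes V_0 = 15 V.
KCL at each unknown node (sum of currents leaving = 0; resistances in Ω):
  Node 1: (V_1 - 15)/200 + (V_1 - 0)/3900 + (V_1 - V_2)/300 = 0
  Node 2: (V_2 - V_1)/300 + (V_2 - V_3)/36000 = 0
  Node 3: (V_3 - V_2)/36000 + (V_3 - 0)/68 = 0
Collecting terms (coefficients in siemens):
  0.00859·V_1 - 0.003333·V_2 = 0.075
  0.003361·V_2 - 0.003333·V_1 - 0.00002778·V_3 = 0
  0.01473·V_3 - 0.00002778·V_2 = 0
Solving these 3 simultaneous equations (Gaussian elimination) gives:
  V_1 = 14.19 V, V_2 = 14.08 V, V_3 = 0.02654 V
Part 1:
  Read off the nodal solution: V_3 = 0.02654 V
Part 2:
  I_R3 = (V_1 - V_2)/R3 = (14.19 - 14.08)/300 = 0.0003903 A
  Magnitude: I_R3 = 0.0003903 A
Part 3:
  I_R1 = (V_0 - V_1)/R1 = (15 - 14.19)/200 = 0.00403 A
  P_R1 = I_R1² × R1 = (0.00403)² × 200 = 0.003248 W
Part 4:
  Power in each resistor, P = (ΔV)²/R:
    P_R1 = (15 - 14.19)²/200 = 0.003248 W
    P_R2 = (14.19 - 0)²/3900 = 0.05166 W
    P_R3 = (14.19 - 14.08)²/300 = 0.0000457 W
    P_R4 = (14.08 - 0.02654)²/36000 = 0.005484 W
    P_R5 = (0.02654 - 0)²/68 = 0.00001036 W
  P_total = P_R1 + P_R2 + P_R3 + P_R4 + P_R5 = 0.06045 W

Final answers:
1. V_3 = 0.02654 V
2. I_R3 = 0.0003903 A
3. P_R1 = 0.003248 W
4. P_total = 0.06045 W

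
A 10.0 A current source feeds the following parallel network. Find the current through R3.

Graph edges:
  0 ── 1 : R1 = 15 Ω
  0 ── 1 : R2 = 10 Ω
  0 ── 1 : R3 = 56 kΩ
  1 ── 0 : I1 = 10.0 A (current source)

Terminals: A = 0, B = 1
All resistors sit directly between nodes 0 and 1, so they are in parallel and share one voltage V; the full source current 10 A splits among them.
1/R_par = 1/15 + 1/10 + 1/56000 = 0.1667 S  =>  R_par = 5.999 Ω
V = I × R_par = 10 × 5.999 = 59.99 V
I_R3 = V/R3 = 59.99/56000 = 0.001071 A

Final answer: 0.001071 A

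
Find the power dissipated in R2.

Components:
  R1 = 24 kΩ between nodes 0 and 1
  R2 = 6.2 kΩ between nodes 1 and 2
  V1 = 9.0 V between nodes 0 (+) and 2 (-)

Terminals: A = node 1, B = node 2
Nodal analysis, taking node 2 as the 0 V reference.
Source V1 fixes V_0 = 9 V.
KCL at each unknown node (sum of currents leaving = 0; resistances in Ω):
  Node 1: (V_1 - 9)/24000 + (V_1 - 0)/6200 = 0
Collecting terms: 0.000203 × V_1 = 0.000375  =>  V_1 = 1.848 V
I_R2 = (V_1 - V_2)/R2 = (1.848 - 0)/6200 = 0.000298 A
P_R2 = I_R2² × R2 = (0.000298)² × 6200 = 0.0005506 W

Final answer: 0.0005506 W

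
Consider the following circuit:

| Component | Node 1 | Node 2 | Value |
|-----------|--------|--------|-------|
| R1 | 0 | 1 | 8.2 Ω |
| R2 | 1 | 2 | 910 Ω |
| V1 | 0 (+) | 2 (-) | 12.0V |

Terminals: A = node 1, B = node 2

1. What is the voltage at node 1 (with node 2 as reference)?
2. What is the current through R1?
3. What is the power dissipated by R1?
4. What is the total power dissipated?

Nodal analysis, taking node 2 as the 0 V reference.
Source V1 fixes V_0 = 12 V.
KCL at each unknown node (sum of currents leaving = 0; resistances in Ω):
  Node 1: (V_1 - 12)/8.2 + (V_1 - 0)/910 = 0
Collecting terms: 0.1231 × V_1 = 1.463  =>  V_1 = 11.89 V
Part 1:
  Read off the nodal solution: V_1 = 11.89 V
Part 2:
  I_R1 = (V_0 - V_1)/R1 = (12 - 11.89)/8.2 = 0.01307 A
  Magnitude: I_R1 = 0.01307 A
Part 3:
  I_R1 = (V_0 - V_1)/R1 = (12 - 11.89)/8.2 = 0.01307 A
  P_R1 = I_R1² × R1 = (0.01307)² × 8.2 = 0.001401 W
Part 4:
  Power in each resistor, P = (ΔV)²/R:
    P_R1 = (12 - 11.89)²/8.2 = 0.001401 W
    P_R2 = (11.89 - 0)²/910 = 0.1554 W
  P_total = P_R1 + P_R2 = 0.1568 W

Final answers:
1. V_1 = 11.89 V
2. I_R1 = 0.01307 A
3. P_R1 = 0.001401 W
4. P_total = 0.1568 W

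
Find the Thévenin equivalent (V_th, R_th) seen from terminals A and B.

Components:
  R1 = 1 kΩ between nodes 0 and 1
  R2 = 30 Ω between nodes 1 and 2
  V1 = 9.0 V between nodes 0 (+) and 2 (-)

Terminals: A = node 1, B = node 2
Step 1 — V_th is the open-circuit voltage V_A - V_B (nothing connected across the terminals).
Nodal analysis, taking node 2 as the 0 V reference.
Source V1 fixes V_0 = 9 V.
KCL at each unknown node (sum of currents leaving = 0; resistances in Ω):
  Node 1: (V_1 - 9)/1000 + (V_1 - 0)/30 = 0
Collecting terms: 0.03433 × V_1 = 0.009  =>  V_1 = 0.2621 V
V_th = V_1 - V_2 = 0.2621 - 0 = 0.2621 V
Step 2 — R_th: zero the source — replace V1 by a short circuit (node 2 merges into node 0) — and find the resistance seen between A (node 1) and B (node 0).
Reduce the network between node 1 (A) and node 0 (B) by series/parallel combination:
  Rp1 = R1 ‖ R2 (parallel, both between nodes 0 and 1) = 1/(1/1000 + 1/30) = 29.13 Ω
R_th = 29.13 Ω

Final answer: V_th = 0.2621 V, R_th = 29.13 Ω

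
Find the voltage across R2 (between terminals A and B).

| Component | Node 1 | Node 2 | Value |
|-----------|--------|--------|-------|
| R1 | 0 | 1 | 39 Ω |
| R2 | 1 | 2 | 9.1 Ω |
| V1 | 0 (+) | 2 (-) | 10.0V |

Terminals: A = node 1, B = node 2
R1 and R2 are in series across V1 (node 0 → node 1 → node 2), and the output A–B is taken across R2, so this is a voltage divider.
Series current: I = V1/(R1 + R2) = 10/(39 + 9.1) = 10/48.1 = 0.2079 A
V_R2 = I × R2 = V1 × R2/(R1 + R2) = 10 × 9.1/48.1 = 1.892 V

Final answer: 1.892 V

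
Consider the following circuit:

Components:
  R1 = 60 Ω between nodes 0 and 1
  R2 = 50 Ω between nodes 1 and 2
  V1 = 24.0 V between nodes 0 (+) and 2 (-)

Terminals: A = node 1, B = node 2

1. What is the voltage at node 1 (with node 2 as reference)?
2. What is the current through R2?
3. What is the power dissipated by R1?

Nodal analysis, taking node 2 as the 0 V reference.
Source V1 fixes V_0 = 24 V.
KCL at each unknown node (sum of currents leaving = 0; resistances in Ω):
  Node 1: (V_1 - 24)/60 + (V_1 - 0)/50 = 0
Collecting terms: 0.03667 × V_1 = 0.4  =>  V_1 = 10.91 V
Part 1:
  Read off the nodal solution: V_1 = 10.91 V
Part 2:
  I_R2 = (V_1 - V_2)/R2 = (10.91 - 0)/50 = 0.2182 A
  Magnitude: I_R2 = 0.2182 A
Part 3:
  I_R1 = (V_0 - V_1)/R1 = (24 - 10.91)/60 = 0.2182 A
  P_R1 = I_R1² × R1 = (0.2182)² × 60 = 2.856 W

Final answers:
1. V_1 = 10.91 V
2. I_R2 = 0.2182 A
3. P_R1 = 2.856 W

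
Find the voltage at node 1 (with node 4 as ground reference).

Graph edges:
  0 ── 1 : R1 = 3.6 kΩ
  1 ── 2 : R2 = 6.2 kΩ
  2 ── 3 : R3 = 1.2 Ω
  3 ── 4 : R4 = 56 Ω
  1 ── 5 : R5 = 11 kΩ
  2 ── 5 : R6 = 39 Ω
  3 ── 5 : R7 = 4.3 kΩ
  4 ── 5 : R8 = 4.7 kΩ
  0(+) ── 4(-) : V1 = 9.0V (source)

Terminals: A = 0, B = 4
Nodal analysis, taking node 4 as the 0 V reference.
Source V1 fixes V_0 = 9 V.
KCL at each unknown node (sum of currents leaving = 0; resistances in Ω):
  Node 1: (V_1 - 9)/3600 + (V_1 - V_2)/6200 + (V_1 - V_5)/11000 = 0
  Node 2: (V_2 - V_1)/6200 + (V_2 - V_3)/1.2 + (V_2 - V_5)/39 = 0
  Node 3: (V_3 - V_2)/1.2 + (V_3 - 0)/56 + (V_3 - V_5)/4300 = 0
  Node 5: (V_5 - V_1)/11000 + (V_5 - V_2)/39 + (V_5 - V_3)/4300 + (V_5 - 0)/4700 = 0
Collecting terms (coefficients in siemens):
  0.00053·V_1 - 0.0001613·V_2 - 0.00009091·V_5 = 0.0025
  0.8591·V_2 - 0.0001613·V_1 - 0.8333·V_3 - 0.02564·V_5 = 0
  0.8514·V_3 - 0.8333·V_2 - 0.0002326·V_5 = 0
  0.02618·V_5 - 0.00009091·V_1 - 0.02564·V_2 - 0.0002326·V_3 = 0
Solving these 4 simultaneous equations (Gaussian elimination) gives:
  V_1 = 4.752 V, V_2 = 0.0665 V, V_3 = 0.06511 V, V_5 = 0.08222 V
The requested potential is V_1 = 4.752 V.

Final answer: V_1 = 4.752 V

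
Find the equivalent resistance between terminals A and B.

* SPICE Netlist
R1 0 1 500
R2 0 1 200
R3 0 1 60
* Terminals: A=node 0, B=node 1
Reduce the network between node 0 (A) and node 1 (B) by series/parallel combination:
  Rp1 = R1 ‖ R2 ‖ R3 (parallel, all between nodes 0 and 1) = 1/(1/500 + 1/200 + 1/60) = 42.25 Ω
R_eq = 42.25 Ω

Final answer: 42.25 Ω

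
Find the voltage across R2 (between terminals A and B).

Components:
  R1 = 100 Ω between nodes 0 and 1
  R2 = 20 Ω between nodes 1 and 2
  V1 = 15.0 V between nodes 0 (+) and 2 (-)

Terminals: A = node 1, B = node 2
R1 and R2 are in series across V1 (node 0 → node 1 → node 2), and the output A–B is taken across R2, so this is a voltage divider.
Series current: I = V1/(R1 + R2) = 15/(100 + 20) = 15/120 = 0.125 A
V_R2 = I × R2 = V1 × R2/(R1 + R2) = 15 × 20/120 = 2.5 V

Final answer: 2.5 V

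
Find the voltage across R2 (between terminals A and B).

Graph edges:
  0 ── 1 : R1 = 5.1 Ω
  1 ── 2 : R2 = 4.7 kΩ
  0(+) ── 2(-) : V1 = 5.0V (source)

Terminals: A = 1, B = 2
R1 and R2 are in series across V1 (node 0 → node 1 → node 2), and the output A–B is taken across R2, so this is a voltage divider.
Series current: I = V1/(R1 + R2) = 5/(5.1 + 4700) = 5/4705 = 0.001063 A
V_R2 = I × R2 = V1 × R2/(R1 + R2) = 5 × 4700/4705 = 4.995 V

Final answer: 4.995 V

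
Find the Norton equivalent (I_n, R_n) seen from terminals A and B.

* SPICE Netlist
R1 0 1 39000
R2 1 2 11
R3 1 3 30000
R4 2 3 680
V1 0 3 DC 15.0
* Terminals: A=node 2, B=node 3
Find the Thévenin equivalent first; then I_n = V_th/R_th and R_n = R_th.
Step 1 — V_th is the open-circuit voltage V_A - V_B (nothing connected across the terminals).
Nodal analysis, taking node 3 as the 0 V reference.
Source V1 fixes V_0 = 15 V.
KCL at each unknown node (sum of currents leaving = 0; resistances in Ω):
  Node 1: (V_1 - 15)/39000 + (V_1 - V_2)/11 + (V_1 - 0)/30000 = 0
  Node 2: (V_2 - V_1)/11 + (V_2 - 0)/680 = 0
Collecting terms (coefficients in siemens):
  0.09097·V_1 - 0.09091·V_2 = 0.0003846
  0.09238·V_2 - 0.09091·V_1 = 0
Determinant D = (0.09097)(0.09238) - (-0.09091)(-0.09091) = 0.0001391
V_1 = [(0.0003846)(0.09238) - (-0.09091)(0)]/D = 0.2554 V
V_2 = [(0.09097)(0) - (0.0003846)(-0.09091)]/D = 0.2513 V
V_th = V_2 - V_3 = 0.2513 - 0 = 0.2513 V
Step 2 — R_th: zero the source — replace V1 by a short circuit (node 3 merges into node 0) — and find the resistance seen between A (node 2) and B (node 0).
Reduce the network between node 2 (A) and node 0 (B) by series/parallel combination:
  Rp1 = R1 ‖ R3 (parallel, both between nodes 0 and 1) = 1/(1/39000 + 1/30000) = 16960 Ω
  Rs1 = R2 + Rp1 (series, joined only at node 1) = 11 + 16960 = 16970 Ω
  Rp2 = R4 ‖ Rs1 (parallel, both between nodes 0 and 2) = 1/(1/680 + 1/16970) = 653.8 Ω
R_th = 653.8 Ω
I_n = V_th/R_th = 0.2513/653.8 = 0.0003844 A, and R_n = R_th = 653.8 Ω

Final answer: I_n = 0.0003844 A, R_n = 653.8 Ω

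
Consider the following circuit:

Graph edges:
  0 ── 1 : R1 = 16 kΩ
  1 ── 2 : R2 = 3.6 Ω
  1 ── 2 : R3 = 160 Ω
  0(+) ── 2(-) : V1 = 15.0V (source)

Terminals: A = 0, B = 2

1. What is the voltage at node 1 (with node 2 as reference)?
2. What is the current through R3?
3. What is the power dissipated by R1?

Nodal analysis, taking node 2 as the 0 V reference.
Source V1 fixes V_0 = 15 V.
KCL at each unknown node (sum of currents leaving = 0; resistances in Ω):
  Node 1: (V_1 - 15)/16000 + (V_1 - 0)/3.6 + (V_1 - 0)/160 = 0
Collecting terms: 0.2841 × V_1 = 0.0009375  =>  V_1 = 0.0033 V
Part 1:
  Read off the nodal solution: V_1 = 0.0033 V
Part 2:
  I_R3 = (V_1 - V_2)/R3 = (0.0033 - 0)/160 = 0.00002063 A
  Magnitude: I_R3 = 0.00002063 A
Part 3:
  I_R1 = (V_0 - V_1)/R1 = (15 - 0.0033)/16000 = 0.0009373 A
  P_R1 = I_R1² × R1 = (0.0009373)² × 16000 = 0.01406 W

Final answers:
1. V_1 = 0.0033 V
2. I_R3 = 2.063e-05 A
3. P_R1 = 0.01406 W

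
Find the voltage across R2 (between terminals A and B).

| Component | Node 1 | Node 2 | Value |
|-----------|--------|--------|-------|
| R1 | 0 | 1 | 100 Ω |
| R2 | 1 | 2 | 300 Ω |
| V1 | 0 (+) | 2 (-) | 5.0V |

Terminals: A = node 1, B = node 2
R1 and R2 are in series across V1 (node 0 → node 1 → node 2), and the output A–B is taken across R2, so this is a voltage divider.
Series current: I = V1/(R1 + R2) = 5/(100 + 300) = 5/400 = 0.0125 A
V_R2 = I × R2 = V1 × R2/(R1 + R2) = 5 × 300/400 = 3.75 V

Final answer: 3.75 V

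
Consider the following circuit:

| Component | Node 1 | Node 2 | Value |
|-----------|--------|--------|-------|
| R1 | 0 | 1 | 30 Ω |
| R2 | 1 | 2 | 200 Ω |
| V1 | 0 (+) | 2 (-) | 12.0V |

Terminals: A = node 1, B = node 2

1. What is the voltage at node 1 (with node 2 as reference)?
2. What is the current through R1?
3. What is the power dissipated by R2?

Nodal analysis, taking node 2 as the 0 V reference.
Source V1 fixes V_0 = 12 V.
KCL at each unknown node (sum of currents leaving = 0; resistances in Ω):
  Node 1: (V_1 - 12)/30 + (V_1 - 0)/200 = 0
Collecting terms: 0.03833 × V_1 = 0.4  =>  V_1 = 10.43 V
Part 1:
  Read off the nodal solution: V_1 = 10.43 V
Part 2:
  I_R1 = (V_0 - V_1)/R1 = (12 - 10.43)/30 = 0.05217 A
  Magnitude: I_R1 = 0.05217 A
Part 3:
  I_R2 = (V_1 - V_2)/R2 = (10.43 - 0)/200 = 0.05217 A
  P_R2 = I_R2² × R2 = (0.05217)² × 200 = 0.5444 W

Final answers:
1. V_1 = 10.43 V
2. I_R1 = 0.05217 A
3. P_R2 = 0.5444 W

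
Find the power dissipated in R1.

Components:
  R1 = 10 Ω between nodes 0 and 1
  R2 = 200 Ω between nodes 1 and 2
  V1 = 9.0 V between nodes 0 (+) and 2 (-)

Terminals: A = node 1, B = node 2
Nodal analysis, taking node 2 as the 0 V reference.
Source V1 fixes V_0 = 9 V.
KCL at each unknown node (sum of currents leaving = 0; resistances in Ω):
  Node 1: (V_1 - 9)/10 + (V_1 - 0)/200 = 0
Collecting terms: 0.105 × V_1 = 0.9  =>  V_1 = 8.571 V
I_R1 = (V_0 - V_1)/R1 = (9 - 8.571)/10 = 0.04286 A
P_R1 = I_R1² × R1 = (0.04286)² × 10 = 0.01837 W

Final answer: 0.01837 W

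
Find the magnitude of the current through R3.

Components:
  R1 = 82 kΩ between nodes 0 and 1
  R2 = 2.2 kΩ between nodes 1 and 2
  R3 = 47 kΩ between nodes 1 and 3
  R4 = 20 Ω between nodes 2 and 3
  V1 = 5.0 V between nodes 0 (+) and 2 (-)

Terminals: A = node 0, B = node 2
Nodal analysis, taking node 2 as the 0 V reference.
Source V1 fixes V_0 = 5 V.
KCL at each unknown node (sum of currents leaving = 0; resistances in Ω):
  Node 1: (V_1 - 5)/82000 + (V_1 - 0)/2200 + (V_1 - V_3)/47000 = 0
  Node 3: (V_3 - V_1)/47000 + (V_3 - 0)/20 = 0
Collecting terms (coefficients in siemens):
  0.000488·V_1 - 0.00002128·V_3 = 0.00006098
  0.05002·V_3 - 0.00002128·V_1 = 0
Determinant D = (0.000488)(0.05002) - (-0.00002128)(-0.00002128) = 0.00002441
V_1 = [(0.00006098)(0.05002) - (-0.00002128)(0)]/D = 0.1249 V
V_3 = [(0.000488)(0) - (0.00006098)(-0.00002128)]/D = 0.00005315 V
I_R3 = (V_1 - V_3)/R3 = (0.1249 - 0.00005315)/47000 = 0.000002657 A
|I_R3| = 0.000002657 A

Final answer: |I_R3| = 2.657e-06 A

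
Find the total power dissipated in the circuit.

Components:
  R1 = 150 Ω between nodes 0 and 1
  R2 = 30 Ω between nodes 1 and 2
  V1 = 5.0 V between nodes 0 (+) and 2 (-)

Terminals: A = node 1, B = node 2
Nodal analysis, taking node 2 as the 0 V reference.
Source V1 fixes V_0 = 5 V.
KCL at each unknown node (sum of currents leaving = 0; resistances in Ω):
  Node 1: (V_1 - 5)/150 + (V_1 - 0)/30 = 0
Collecting terms: 0.04 × V_1 = 0.03333  =>  V_1 = 0.8333 V
Power in each resistor, P = (ΔV)²/R:
  P_R1 = (5 - 0.8333)²/150 = 0.1157 W
  P_R2 = (0.8333 - 0)²/30 = 0.02315 W
P_total = P_R1 + P_R2 = 0.1389 W

Final answer: 0.1389 W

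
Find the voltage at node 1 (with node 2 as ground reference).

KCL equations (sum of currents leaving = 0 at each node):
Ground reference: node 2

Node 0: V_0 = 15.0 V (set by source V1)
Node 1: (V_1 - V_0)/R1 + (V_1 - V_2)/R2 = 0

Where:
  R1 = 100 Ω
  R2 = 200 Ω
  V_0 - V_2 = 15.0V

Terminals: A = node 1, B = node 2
Nodal analysis, taking node 2 as the 0 V reference.
Source V1 fixes V_0 = 15 V.
KCL at each unknown node (sum of currents leaving = 0; resistances in Ω):
  Node 1: (V_1 - 15)/100 + (V_1 - 0)/200 = 0
Collecting terms: 0.015 × V_1 = 0.15  =>  V_1 = 10 V
The requested potential is V_1 = 10 V.

Final answer: V_1 = 10 V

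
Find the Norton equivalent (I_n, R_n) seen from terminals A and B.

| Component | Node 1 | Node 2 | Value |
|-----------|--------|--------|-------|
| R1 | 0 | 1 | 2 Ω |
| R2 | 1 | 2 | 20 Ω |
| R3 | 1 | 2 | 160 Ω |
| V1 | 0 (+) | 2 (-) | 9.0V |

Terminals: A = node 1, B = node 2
Find the Thévenin equivalent first; then I_n = V_th/R_th and R_n = R_th.
Step 1 — V_th is the open-circuit voltage V_A - V_B (nothing connected across the terminals).
Nodal analysis, taking node 2 as the 0 V reference.
Source V1 fixes V_0 = 9 V.
KCL at each unknown node (sum of currents leaving = 0; resistances in Ω):
  Node 1: (V_1 - 9)/2 + (V_1 - 0)/20 + (V_1 - 0)/160 = 0
Collecting terms: 0.5563 × V_1 = 4.5  =>  V_1 = 8.09 V
V_th = V_1 - V_2 = 8.09 - 0 = 8.09 V
Step 2 — R_th: zero the source — replace V1 by a short circuit (node 2 merges into node 0) — and find the resistance seen between A (node 1) and B (node 0).
Reduce the network between node 1 (A) and node 0 (B) by series/parallel combination:
  Rp1 = R1 ‖ R2 ‖ R3 (parallel, all between nodes 0 and 1) = 1/(1/2 + 1/20 + 1/160) = 1.798 Ω
R_th = 1.798 Ω
I_n = V_th/R_th = 8.09/1.798 = 4.5 A, and R_n = R_th = 1.798 Ω

Final answer: I_n = 4.5 A, R_n = 1.798 Ω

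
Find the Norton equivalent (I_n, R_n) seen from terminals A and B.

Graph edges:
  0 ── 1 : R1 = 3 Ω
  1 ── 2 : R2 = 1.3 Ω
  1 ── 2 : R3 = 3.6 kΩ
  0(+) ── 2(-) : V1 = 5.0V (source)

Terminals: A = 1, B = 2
Find the Thévenin equivalent first; then I_n = V_th/R_th and R_n = R_th.
Step 1 — V_th is the open-circuit voltage V_A - V_B (nothing connected across the terminals).
Nodal analysis, taking node 2 as the 0 V reference.
Source V1 fixes V_0 = 5 V.
KCL at each unknown node (sum of currents leaving = 0; resistances in Ω):
  Node 1: (V_1 - 5)/3 + (V_1 - 0)/1.3 + (V_1 - 0)/3600 = 0
Collecting terms: 1.103 × V_1 = 1.667  =>  V_1 = 1.511 V
V_th = V_1 - V_2 = 1.511 - 0 = 1.511 V
Step 2 — R_th: zero the source — replace V1 by a short circuit (node 2 merges into node 0) — and find the resistance seen between A (node 1) and B (node 0).
Reduce the network between node 1 (A) and node 0 (B) by series/parallel combination:
  Rp1 = R1 ‖ R2 ‖ R3 (parallel, all between nodes 0 and 1) = 1/(1/3 + 1/1.3 + 1/3600) = 0.9067 Ω
R_th = 0.9067 Ω
I_n = V_th/R_th = 1.511/0.9067 = 1.667 A, and R_n = R_th = 0.9067 Ω

Final answer: I_n = 1.667 A, R_n = 0.9067 Ω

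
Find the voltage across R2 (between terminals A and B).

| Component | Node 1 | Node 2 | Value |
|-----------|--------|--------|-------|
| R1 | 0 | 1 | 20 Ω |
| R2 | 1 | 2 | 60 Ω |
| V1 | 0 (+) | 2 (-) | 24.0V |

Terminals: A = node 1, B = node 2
R1 and R2 are in series across V1 (node 0 → node 1 → node 2), and the output A–B is taken across R2, so this is a voltage divider.
Series current: I = V1/(R1 + R2) = 24/(20 + 60) = 24/80 = 0.3 A
V_R2 = I × R2 = V1 × R2/(R1 + R2) = 24 × 60/80 = 18 V

Final answer: 18 V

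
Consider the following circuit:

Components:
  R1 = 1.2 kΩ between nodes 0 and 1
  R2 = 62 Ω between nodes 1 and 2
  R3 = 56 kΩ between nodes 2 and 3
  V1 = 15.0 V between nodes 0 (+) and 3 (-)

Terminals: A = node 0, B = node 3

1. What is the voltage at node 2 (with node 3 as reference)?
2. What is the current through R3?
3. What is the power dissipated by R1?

Nodal analysis, taking node 3 as the 0 V reference.
Source V1 fixes V_0 = 15 V.
KCL at each unknown node (sum of currents leaving = 0; resistances in Ω):
  Node 1: (V_1 - 15)/1200 + (V_1 - V_2)/62 = 0
  Node 2: (V_2 - V_1)/62 + (V_2 - 0)/56000 = 0
Collecting terms (coefficients in siemens):
  0.01696·V_1 - 0.01613·V_2 = 0.0125
  0.01615·V_2 - 0.01613·V_1 = 0
Determinant D = (0.01696)(0.01615) - (-0.01613)(-0.01613) = 0.00001374
V_1 = [(0.0125)(0.01615) - (-0.01613)(0)]/D = 14.69 V
V_2 = [(0.01696)(0) - (0.0125)(-0.01613)]/D = 14.67 V
Part 1:
  Read off the nodal solution: V_2 = 14.67 V
Part 2:
  I_R3 = (V_2 - V_3)/R3 = (14.67 - 0)/56000 = 0.000262 A
  Magnitude: I_R3 = 0.000262 A
Part 3:
  I_R1 = (V_0 - V_1)/R1 = (15 - 14.69)/1200 = 0.000262 A
  P_R1 = I_R1² × R1 = (0.000262)² × 1200 = 0.00008234 W

Final answers:
1. V_2 = 14.67 V
2. I_R3 = 0.000262 A
3. P_R1 = 8.234e-05 W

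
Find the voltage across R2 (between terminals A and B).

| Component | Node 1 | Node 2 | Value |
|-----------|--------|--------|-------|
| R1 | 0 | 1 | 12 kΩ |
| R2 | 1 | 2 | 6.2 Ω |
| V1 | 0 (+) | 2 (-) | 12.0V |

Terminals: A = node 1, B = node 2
R1 and R2 are in series across V1 (node 0 → node 1 → node 2), and the output A–B is taken across R2, so this is a voltage divider.
Series current: I = V1/(R1 + R2) = 12/(12000 + 6.2) = 12/12010 = 0.0009995 A
V_R2 = I × R2 = V1 × R2/(R1 + R2) = 12 × 6.2/12010 = 0.006197 V

Final answer: 0.006197 V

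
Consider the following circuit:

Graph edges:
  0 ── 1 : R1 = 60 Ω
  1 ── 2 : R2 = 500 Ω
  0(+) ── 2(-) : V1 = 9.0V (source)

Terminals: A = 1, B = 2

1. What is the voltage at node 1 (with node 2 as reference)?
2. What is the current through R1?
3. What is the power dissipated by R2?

Nodal analysis, taking node 2 as the 0 V reference.
Source V1 fixes V_0 = 9 V.
KCL at each unknown node (sum of currents leaving = 0; resistances in Ω):
  Node 1: (V_1 - 9)/60 + (V_1 - 0)/500 = 0
Collecting terms: 0.01867 × V_1 = 0.15  =>  V_1 = 8.036 V
Part 1:
  Read off the nodal solution: V_1 = 8.036 V
Part 2:
  I_R1 = (V_0 - V_1)/R1 = (9 - 8.036)/60 = 0.01607 A
  Magnitude: I_R1 = 0.01607 A
Part 3:
  I_R2 = (V_1 - V_2)/R2 = (8.036 - 0)/500 = 0.01607 A
  P_R2 = I_R2² × R2 = (0.01607)² × 500 = 0.1291 W

Final answers:
1. V_1 = 8.036 V
2. I_R1 = 0.01607 A
3. P_R2 = 0.1291 W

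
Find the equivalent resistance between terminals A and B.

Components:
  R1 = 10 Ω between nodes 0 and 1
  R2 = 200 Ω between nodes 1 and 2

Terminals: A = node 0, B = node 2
Reduce the network between node 0 (A) and node 2 (B) by series/parallel combination:
  Rs1 = R1 + R2 (series, joined only at node 1) = 10 + 200 = 210 Ω
R_eq = 210 Ω

Final answer: 210 Ω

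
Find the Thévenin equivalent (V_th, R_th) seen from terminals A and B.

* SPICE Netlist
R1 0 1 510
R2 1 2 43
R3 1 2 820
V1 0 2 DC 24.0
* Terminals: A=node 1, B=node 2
Step 1 — V_th is the open-circuit voltage V_A - V_B (nothing connected across the terminals).
Nodal analysis, taking node 2 as the 0 V reference.
Source V1 fixes V_0 = 24 V.
KCL at each unknown node (sum of currents leaving = 0; resistances in Ω):
  Node 1: (V_1 - 24)/510 + (V_1 - 0)/43 + (V_1 - 0)/820 = 0
Collecting terms: 0.02644 × V_1 = 0.04706  =>  V_1 = 1.78 V
V_th = V_1 - V_2 = 1.78 - 0 = 1.78 V
Step 2 — R_th: zero the source — replace V1 by a short circuit (node 2 merges into node 0) — and find the resistance seen between A (node 1) and B (node 0).
Reduce the network between node 1 (A) and node 0 (B) by series/parallel combination:
  Rp1 = R1 ‖ R2 ‖ R3 (parallel, all between nodes 0 and 1) = 1/(1/510 + 1/43 + 1/820) = 37.83 Ω
R_th = 37.83 Ω

Final answer: V_th = 1.78 V, R_th = 37.83 Ω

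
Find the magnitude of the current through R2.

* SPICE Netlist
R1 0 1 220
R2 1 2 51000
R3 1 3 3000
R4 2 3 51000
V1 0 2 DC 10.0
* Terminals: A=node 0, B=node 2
Nodal analysis, taking node 2 as the 0 V reference.
Source V1 fixes V_0 = 10 V.
KCL at each unknown node (sum of currents leaving = 0; resistances in Ω):
  Node 1: (V_1 - 10)/220 + (V_1 - 0)/51000 + (V_1 - V_3)/3000 = 0
  Node 3: (V_3 - V_1)/3000 + (V_3 - 0)/51000 = 0
Collecting terms (coefficients in siemens):
  0.004898·V_1 - 0.0003333·V_3 = 0.04545
  0.0003529·V_3 - 0.0003333·V_1 = 0
Determinant D = (0.004898)(0.0003529) - (-0.0003333)(-0.0003333) = 0.000001618
V_1 = [(0.04545)(0.0003529) - (-0.0003333)(0)]/D = 9.917 V
V_3 = [(0.004898)(0) - (0.04545)(-0.0003333)]/D = 9.366 V
I_R2 = (V_1 - V_2)/R2 = (9.917 - 0)/51000 = 0.0001944 A
|I_R2| = 0.0001944 A

Final answer: |I_R2| = 0.0001944 A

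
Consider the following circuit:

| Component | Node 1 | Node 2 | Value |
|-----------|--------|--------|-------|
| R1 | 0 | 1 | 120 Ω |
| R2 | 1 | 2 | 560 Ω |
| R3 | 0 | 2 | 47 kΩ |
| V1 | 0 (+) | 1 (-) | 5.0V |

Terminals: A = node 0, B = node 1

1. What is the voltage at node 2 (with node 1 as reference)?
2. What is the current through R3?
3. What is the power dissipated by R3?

Nodal analysis, taking node 1 as the 0 V reference.
Source V1 fixes V_0 = 5 V.
KCL at each unknown node (sum of currents leaving = 0; resistances in Ω):
  Node 2: (V_2 - 0)/560 + (V_2 - 5)/47000 = 0
Collecting terms: 0.001807 × V_2 = 0.0001064  =>  V_2 = 0.05887 V
Part 1:
  Read off the nodal solution: V_2 = 0.05887 V
Part 2:
  I_R3 = (V_0 - V_2)/R3 = (5 - 0.05887)/47000 = 0.0001051 A
  Magnitude: I_R3 = 0.0001051 A
Part 3:
  I_R3 = (V_0 - V_2)/R3 = (5 - 0.05887)/47000 = 0.0001051 A
  P_R3 = I_R3² × R3 = (0.0001051)² × 47000 = 0.0005195 W

Final answers:
1. V_2 = 0.05887 V
2. I_R3 = 0.0001051 A
3. P_R3 = 0.0005195 W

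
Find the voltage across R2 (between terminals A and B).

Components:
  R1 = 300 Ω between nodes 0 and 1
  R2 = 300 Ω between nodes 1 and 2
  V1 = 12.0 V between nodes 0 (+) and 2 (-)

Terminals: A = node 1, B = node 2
R1 and R2 are in series across V1 (node 0 → node 1 → node 2), and the output A–B is taken across R2, so this is a voltage divider.
Series current: I = V1/(R1 + R2) = 12/(300 + 300) = 12/600 = 0.02 A
V_R2 = I × R2 = V1 × R2/(R1 + R2) = 12 × 300/600 = 6 V

Final answer: 6 V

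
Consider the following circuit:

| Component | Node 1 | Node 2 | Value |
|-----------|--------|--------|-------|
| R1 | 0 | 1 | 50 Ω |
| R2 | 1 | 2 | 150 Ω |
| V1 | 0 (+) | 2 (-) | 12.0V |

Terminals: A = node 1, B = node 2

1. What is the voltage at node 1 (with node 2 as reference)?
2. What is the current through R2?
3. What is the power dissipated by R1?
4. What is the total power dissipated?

Nodal analysis, taking node 2 as the 0 V reference.
Source V1 fixes V_0 = 12 V.
KCL at each unknown node (sum of currents leaving = 0; resistances in Ω):
  Node 1: (V_1 - 12)/50 + (V_1 - 0)/150 = 0
Collecting terms: 0.02667 × V_1 = 0.24  =>  V_1 = 9 V
Part 1:
  Read off the nodal solution: V_1 = 9 V
Part 2:
  I_R2 = (V_1 - V_2)/R2 = (9 - 0)/150 = 0.06 A
  Magnitude: I_R2 = 0.06 A
Part 3:
  I_R1 = (V_0 - V_1)/R1 = (12 - 9)/50 = 0.06 A
  P_R1 = I_R1² × R1 = (0.06)² × 50 = 0.18 W
Part 4:
  Power in each resistor, P = (ΔV)²/R:
    P_R1 = (12 - 9)²/50 = 0.18 W
    P_R2 = (9 - 0)²/150 = 0.54 W
  P_total = P_R1 + P_R2 = 0.72 W

Final answers:
1. V_1 = 9 V
2. I_R2 = 0.06 A
3. P_R1 = 0.18 W
4. P_total = 0.72 W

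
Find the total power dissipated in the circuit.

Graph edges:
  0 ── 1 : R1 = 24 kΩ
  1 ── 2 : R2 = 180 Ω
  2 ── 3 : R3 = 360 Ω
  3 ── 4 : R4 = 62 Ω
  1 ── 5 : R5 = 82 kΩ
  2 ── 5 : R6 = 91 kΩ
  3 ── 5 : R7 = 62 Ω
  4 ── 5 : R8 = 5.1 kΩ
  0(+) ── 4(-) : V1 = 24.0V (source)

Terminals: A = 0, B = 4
Nodal analysis, taking node 4 as the 0 V reference.
Source V1 fixes V_0 = 24 V.
KCL at each unknown node (sum of currents leaving = 0; resistances in Ω):
  Node 1: (V_1 - 24)/24000 + (V_1 - V_2)/180 + (V_1 - V_5)/82000 = 0
  Node 2: (V_2 - V_1)/180 + (V_2 - V_3)/360 + (V_2 - V_5)/91000 = 0
  Node 3: (V_3 - V_2)/360 + (V_3 - 0)/62 + (V_3 - V_5)/62 = 0
  Node 5: (V_5 - V_1)/82000 + (V_5 - V_2)/91000 + (V_5 - V_3)/62 + (V_5 - 0)/5100 = 0
Collecting terms (coefficients in siemens):
  0.005609·V_1 - 0.005556·V_2 - 0.0000122·V_5 = 0.001
  0.008344·V_2 - 0.005556·V_1 - 0.002778·V_3 - 0.00001099·V_5 = 0
  0.03504·V_3 - 0.002778·V_2 - 0.01613·V_5 = 0
  0.01635·V_5 - 0.0000122·V_1 - 0.00001099·V_2 - 0.01613·V_3 = 0
Solving these 4 simultaneous equations (Gaussian elimination) gives:
  V_1 = 0.5819 V, V_2 = 0.4074 V, V_3 = 0.05977 V, V_5 = 0.05968 V
Power in each resistor, P = (ΔV)²/R:
  P_R1 = (24 - 0.5819)²/24000 = 0.02285 W
  P_R2 = (0.5819 - 0.4074)²/180 = 0.0001691 W
  P_R3 = (0.4074 - 0.05977)²/360 = 0.0003356 W
  P_R4 = (0.05977 - 0)²/62 = 0.00005762 W
  P_R5 = (0.5819 - 0.05968)²/82000 = 0.000003325 W
  P_R6 = (0.4074 - 0.05968)²/91000 = 0.000001329 W
  P_R7 = (0.05977 - 0.05968)²/62 = 0.0000000001418 W
  P_R8 = (0 - 0.05968)²/5100 = 0.0000006983 W
P_total = P_R1 + P_R2 + P_R3 + P_R4 + P_R5 + P_R6 + P_R7 + P_R8 = 0.02342 W

Final answer: 0.02342 W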